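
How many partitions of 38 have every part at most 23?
p(38, parts ≤ 23) = 25507

Use the recurrence p(n, m) = p(n, m−1) + p(n−m, m): either the largest part is < m (count p(n, m−1)) or the largest part is exactly m (remove one copy of m, count p(n−m, m)). With p(0, ·) = 1 this gives p(38, parts ≤ 23) = 25507. (By conjugating Young diagrams, this also counts partitions of 38 into at most 23 parts.)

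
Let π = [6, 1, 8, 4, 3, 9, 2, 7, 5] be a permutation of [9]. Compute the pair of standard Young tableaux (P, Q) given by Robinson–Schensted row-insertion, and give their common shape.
P = [1, 2, 5] / [3, 7, 9] / [4, 8] / [6];  Q = [1, 3, 6] / [2, 4, 8] / [5, 9] / [7];  common shape = (3, 3, 2, 1)

Row-insert the values π_1, π_2, … into P one at a time, bumping the leftmost entry strictly greater than the inserted value down to the next row. The recording tableau Q records, in position (i, j), the step at which that cell was added to P.
  Insert 6 (step 1): P = [6];  Q = [1]
  Insert 1 (step 2): P = [1] / [6];  Q = [1] / [2]
  Insert 8 (step 3): P = [1, 8] / [6];  Q = [1, 3] / [2]
  Insert 4 (step 4): P = [1, 4] / [6, 8];  Q = [1, 3] / [2, 4]
  Insert 3 (step 5): P = [1, 3] / [4, 8] / [6];  Q = [1, 3] / [2, 4] / [5]
  Insert 9 (step 6): P = [1, 3, 9] / [4, 8] / [6];  Q = [1, 3, 6] / [2, 4] / [5]
  Insert 2 (step 7): P = [1, 2, 9] / [3, 8] / [4] / [6];  Q = [1, 3, 6] / [2, 4] / [5] / [7]
  Insert 7 (step 8): P = [1, 2, 7] / [3, 8, 9] / [4] / [6];  Q = [1, 3, 6] / [2, 4, 8] / [5] / [7]
  Insert 5 (step 9): P = [1, 2, 5] / [3, 7, 9] / [4, 8] / [6];  Q = [1, 3, 6] / [2, 4, 8] / [5, 9] / [7]
Final shape: (3, 3, 2, 1).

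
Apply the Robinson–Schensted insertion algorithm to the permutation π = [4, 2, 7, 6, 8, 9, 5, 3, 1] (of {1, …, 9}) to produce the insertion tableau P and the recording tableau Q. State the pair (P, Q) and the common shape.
P = [1, 3, 8, 9] / [2, 5] / [4] / [6] / [7];  Q = [1, 3, 5, 6] / [2, 4] / [7] / [8] / [9];  common shape = (4, 2, 1, 1, 1)

Row-insert the values π_1, π_2, … into P one at a time, bumping the leftmost entry strictly greater than the inserted value down to the next row. The recording tableau Q records, in position (i, j), the step at which that cell was added to P.
  Insert 4 (step 1): P = [4];  Q = [1]
  Insert 2 (step 2): P = [2] / [4];  Q = [1] / [2]
  Insert 7 (step 3): P = [2, 7] / [4];  Q = [1, 3] / [2]
  Insert 6 (step 4): P = [2, 6] / [4, 7];  Q = [1, 3] / [2, 4]
  Insert 8 (step 5): P = [2, 6, 8] / [4, 7];  Q = [1, 3, 5] / [2, 4]
  Insert 9 (step 6): P = [2, 6, 8, 9] / [4, 7];  Q = [1, 3, 5, 6] / [2, 4]
  Insert 5 (step 7): P = [2, 5, 8, 9] / [4, 6] / [7];  Q = [1, 3, 5, 6] / [2, 4] / [7]
  Insert 3 (step 8): P = [2, 3, 8, 9] / [4, 5] / [6] / [7];  Q = [1, 3, 5, 6] / [2, 4] / [7] / [8]
  Insert 1 (step 9): P = [1, 3, 8, 9] / [2, 5] / [4] / [6] / [7];  Q = [1, 3, 5, 6] / [2, 4] / [7] / [8] / [9]
Final shape: (4, 2, 1, 1, 1).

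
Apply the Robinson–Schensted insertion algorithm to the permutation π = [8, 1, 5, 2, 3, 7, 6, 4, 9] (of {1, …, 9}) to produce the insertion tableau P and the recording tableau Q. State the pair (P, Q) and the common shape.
P = [1, 2, 3, 4, 9] / [5, 6] / [7] / [8];  Q = [1, 3, 5, 6, 9] / [2, 7] / [4] / [8];  common shape = (5, 2, 1, 1)

Row-insert the values π_1, π_2, … into P one at a time, bumping the leftmost entry strictly greater than the inserted value down to the next row. The recording tableau Q records, in position (i, j), the step at which that cell was added to P.
  Insert 8 (step 1): P = [8];  Q = [1]
  Insert 1 (step 2): P = [1] / [8];  Q = [1] / [2]
  Insert 5 (step 3): P = [1, 5] / [8];  Q = [1, 3] / [2]
  Insert 2 (step 4): P = [1, 2] / [5] / [8];  Q = [1, 3] / [2] / [4]
  Insert 3 (step 5): P = [1, 2, 3] / [5] / [8];  Q = [1, 3, 5] / [2] / [4]
  Insert 7 (step 6): P = [1, 2, 3, 7] / [5] / [8];  Q = [1, 3, 5, 6] / [2] / [4]
  Insert 6 (step 7): P = [1, 2, 3, 6] / [5, 7] / [8];  Q = [1, 3, 5, 6] / [2, 7] / [4]
  Insert 4 (step 8): P = [1, 2, 3, 4] / [5, 6] / [7] / [8];  Q = [1, 3, 5, 6] / [2, 7] / [4] / [8]
  Insert 9 (step 9): P = [1, 2, 3, 4, 9] / [5, 6] / [7] / [8];  Q = [1, 3, 5, 6, 9] / [2, 7] / [4] / [8]
Final shape: (5, 2, 1, 1).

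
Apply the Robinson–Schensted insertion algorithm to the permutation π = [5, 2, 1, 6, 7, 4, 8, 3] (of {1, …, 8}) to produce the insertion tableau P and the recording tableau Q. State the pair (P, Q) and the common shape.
P = [1, 3, 7, 8] / [2, 4] / [5, 6];  Q = [1, 4, 5, 7] / [2, 6] / [3, 8];  common shape = (4, 2, 2)

Row-insert the values π_1, π_2, … into P one at a time, bumping the leftmost entry strictly greater than the inserted value down to the next row. The recording tableau Q records, in position (i, j), the step at which that cell was added to P.
  Insert 5 (step 1): P = [5];  Q = [1]
  Insert 2 (step 2): P = [2] / [5];  Q = [1] / [2]
  Insert 1 (step 3): P = [1] / [2] / [5];  Q = [1] / [2] / [3]
  Insert 6 (step 4): P = [1, 6] / [2] / [5];  Q = [1, 4] / [2] / [3]
  Insert 7 (step 5): P = [1, 6, 7] / [2] / [5];  Q = [1, 4, 5] / [2] / [3]
  Insert 4 (step 6): P = [1, 4, 7] / [2, 6] / [5];  Q = [1, 4, 5] / [2, 6] / [3]
  Insert 8 (step 7): P = [1, 4, 7, 8] / [2, 6] / [5];  Q = [1, 4, 5, 7] / [2, 6] / [3]
  Insert 3 (step 8): P = [1, 3, 7, 8] / [2, 4] / [5, 6];  Q = [1, 4, 5, 7] / [2, 6] / [3, 8]
Final shape: (4, 2, 2).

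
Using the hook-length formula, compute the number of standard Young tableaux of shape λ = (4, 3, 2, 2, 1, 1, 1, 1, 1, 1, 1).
# SYT of shape (4, 3, 2, 2, 1, 1, 1, 1, 1, 1, 1) = 583440

Hook-length formula: f^λ = n! / Π hook(c), product over all cells c of the Young diagram. For λ = (4, 3, 2, 2, 1, 1, 1, 1, 1, 1, 1), n = 18 boxes. Hook lengths by row (left-to-right, top-to-bottom): [14, 6, 3, 1]; [12, 4, 1]; [10, 2]; [9, 1]; [7]; [6]; [5]; [4]; [3]; [2]; [1]. Product of hooks = 10973491200. So f^λ = 18! / 10973491200 = 6402373705728000 / 10973491200 = 583440.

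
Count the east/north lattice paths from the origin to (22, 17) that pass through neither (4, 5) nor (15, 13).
Number of paths = 30909758220

Inclusion–exclusion. Total paths: C(39, 22) = 51021117810. Through P₁: C(9, 4)·C(30, 18) = 10898146350. Through P₂: C(28, 15)·C(11, 7) = 12355912800. Since P₁ is strictly southwest of P₂, a monotone path through both must visit P₁ then P₂; paths through both = C(9, 4)·C(19, 11)·C(11, 7) = 3142699560. Avoid both = 51021117810 − 10898146350 − 12355912800 + 3142699560 = 30909758220.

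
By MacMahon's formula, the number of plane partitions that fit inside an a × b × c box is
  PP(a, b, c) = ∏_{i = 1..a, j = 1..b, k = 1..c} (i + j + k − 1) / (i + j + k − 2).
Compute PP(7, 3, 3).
PP(7, 3, 3) = 108900

Evaluate the triple product over i = 1..7, j = 1..3, k = 1..3. The factors are (2/1) · (3/2) · (4/3) · (3/2) · (4/3) · (5/4) · (4/3) · (5/4) · … (63 factors total). The numerators and denominators telescope so the product is an integer; carrying out the multiplication exactly gives PP(7, 3, 3) = 108900.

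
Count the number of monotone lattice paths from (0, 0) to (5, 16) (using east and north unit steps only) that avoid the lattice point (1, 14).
Number of paths = 20124

Total paths from (0, 0) to (5, 16): C(21, 5) = 20349. Paths through (1, 14): (paths (0, 0) → (1, 14)) × (paths (1, 14) → (5, 16)) = C(15, 1) · C(6, 4) = 15 · 15 = 225. Avoidance count = 20349 − 225 = 20124.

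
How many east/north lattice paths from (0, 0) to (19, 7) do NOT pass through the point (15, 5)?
Number of paths = 425240

Total paths from (0, 0) to (19, 7): C(26, 19) = 657800. Paths through (15, 5): (paths (0, 0) → (15, 5)) × (paths (15, 5) → (19, 7)) = C(20, 15) · C(6, 4) = 15504 · 15 = 232560. Avoidance count = 657800 − 232560 = 425240.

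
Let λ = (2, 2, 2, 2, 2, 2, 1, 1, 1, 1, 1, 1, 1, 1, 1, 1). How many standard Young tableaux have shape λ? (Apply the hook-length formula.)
# SYT of shape (2, 2, 2, 2, 2, 2, 1, 1, 1, 1, 1, 1, 1, 1, 1, 1) = 48279

Hook-length formula: f^λ = n! / Π hook(c), product over all cells c of the Young diagram. For λ = (2, 2, 2, 2, 2, 2, 1, 1, 1, 1, 1, 1, 1, 1, 1, 1), n = 22 boxes. Hook lengths by row (left-to-right, top-to-bottom): [17, 6]; [16, 5]; [15, 4]; [14, 3]; [13, 2]; [12, 1]; [10]; [9]; [8]; [7]; [6]; [5]; [4]; [3]; [2]; [1]. Product of hooks = 23281358929920000. So f^λ = 22! / 23281358929920000 = 1124000727777607680000 / 23281358929920000 = 48279.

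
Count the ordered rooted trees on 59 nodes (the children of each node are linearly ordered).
C_58 = 104088460289122304033498318812080

These ordered rooted trees are counted by the Catalan number C_n = (1/(n + 1)) · C(2n, n). For n = 58: C_58 = (1/59) · C(116, 58) = 6141219157058215937976400809912720/59 = 104088460289122304033498318812080.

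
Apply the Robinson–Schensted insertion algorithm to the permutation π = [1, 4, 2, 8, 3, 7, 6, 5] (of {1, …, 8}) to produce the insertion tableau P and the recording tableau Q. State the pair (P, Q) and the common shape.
P = [1, 2, 3, 5] / [4, 6] / [7] / [8];  Q = [1, 2, 4, 6] / [3, 5] / [7] / [8];  common shape = (4, 2, 1, 1)

Row-insert the values π_1, π_2, … into P one at a time, bumping the leftmost entry strictly greater than the inserted value down to the next row. The recording tableau Q records, in position (i, j), the step at which that cell was added to P.
  Insert 1 (step 1): P = [1];  Q = [1]
  Insert 4 (step 2): P = [1, 4];  Q = [1, 2]
  Insert 2 (step 3): P = [1, 2] / [4];  Q = [1, 2] / [3]
  Insert 8 (step 4): P = [1, 2, 8] / [4];  Q = [1, 2, 4] / [3]
  Insert 3 (step 5): P = [1, 2, 3] / [4, 8];  Q = [1, 2, 4] / [3, 5]
  Insert 7 (step 6): P = [1, 2, 3, 7] / [4, 8];  Q = [1, 2, 4, 6] / [3, 5]
  Insert 6 (step 7): P = [1, 2, 3, 6] / [4, 7] / [8];  Q = [1, 2, 4, 6] / [3, 5] / [7]
  Insert 5 (step 8): P = [1, 2, 3, 5] / [4, 6] / [7] / [8];  Q = [1, 2, 4, 6] / [3, 5] / [7] / [8]
Final shape: (4, 2, 1, 1).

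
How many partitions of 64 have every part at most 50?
p(64, parts ≤ 50) = 1741257

Use the recurrence p(n, m) = p(n, m−1) + p(n−m, m): either the largest part is < m (count p(n, m−1)) or the largest part is exactly m (remove one copy of m, count p(n−m, m)). With p(0, ·) = 1 this gives p(64, parts ≤ 50) = 1741257. (By conjugating Young diagrams, this also counts partitions of 64 into at most 50 parts.)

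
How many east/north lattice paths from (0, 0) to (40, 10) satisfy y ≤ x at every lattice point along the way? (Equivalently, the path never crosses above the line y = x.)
Number of paths = 7766844470

By the reflection principle (André's argument), the number of monotone paths to (40, 10) with n ≤ m that never go above y = x is C(50, 40) − C(50, 41) = 10272278170 − 2505433700 = 7766844470.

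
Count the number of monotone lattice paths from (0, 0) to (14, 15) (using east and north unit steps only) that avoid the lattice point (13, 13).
Number of paths = 46356960

Total paths from (0, 0) to (14, 15): C(29, 14) = 77558760. Paths through (13, 13): (paths (0, 0) → (13, 13)) × (paths (13, 13) → (14, 15)) = C(26, 13) · C(3, 1) = 10400600 · 3 = 31201800. Avoidance count = 77558760 − 31201800 = 46356960.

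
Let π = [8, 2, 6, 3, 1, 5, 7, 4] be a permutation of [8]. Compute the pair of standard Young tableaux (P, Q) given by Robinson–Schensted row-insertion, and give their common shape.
P = [1, 3, 4, 7] / [2, 5] / [6] / [8];  Q = [1, 3, 6, 7] / [2, 8] / [4] / [5];  common shape = (4, 2, 1, 1)

Row-insert the values π_1, π_2, … into P one at a time, bumping the leftmost entry strictly greater than the inserted value down to the next row. The recording tableau Q records, in position (i, j), the step at which that cell was added to P.
  Insert 8 (step 1): P = [8];  Q = [1]
  Insert 2 (step 2): P = [2] / [8];  Q = [1] / [2]
  Insert 6 (step 3): P = [2, 6] / [8];  Q = [1, 3] / [2]
  Insert 3 (step 4): P = [2, 3] / [6] / [8];  Q = [1, 3] / [2] / [4]
  Insert 1 (step 5): P = [1, 3] / [2] / [6] / [8];  Q = [1, 3] / [2] / [4] / [5]
  Insert 5 (step 6): P = [1, 3, 5] / [2] / [6] / [8];  Q = [1, 3, 6] / [2] / [4] / [5]
  Insert 7 (step 7): P = [1, 3, 5, 7] / [2] / [6] / [8];  Q = [1, 3, 6, 7] / [2] / [4] / [5]
  Insert 4 (step 8): P = [1, 3, 4, 7] / [2, 5] / [6] / [8];  Q = [1, 3, 6, 7] / [2, 8] / [4] / [5]
Final shape: (4, 2, 1, 1).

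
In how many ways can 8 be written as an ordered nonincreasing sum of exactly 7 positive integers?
p(8, 7 parts) = 1

Partitions of n into exactly k parts ↔ partitions of n − k into at most k parts (subtract 1 from each part). For n = 8, k = 7, the partitions are: 2+1+1+1+1+1+1. Count = 1.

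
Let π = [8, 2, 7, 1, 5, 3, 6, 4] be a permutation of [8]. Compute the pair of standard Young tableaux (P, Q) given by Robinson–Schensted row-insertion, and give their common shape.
P = [1, 3, 4] / [2, 5, 6] / [7] / [8];  Q = [1, 3, 7] / [2, 5, 8] / [4] / [6];  common shape = (3, 3, 1, 1)

Row-insert the values π_1, π_2, … into P one at a time, bumping the leftmost entry strictly greater than the inserted value down to the next row. The recording tableau Q records, in position (i, j), the step at which that cell was added to P.
  Insert 8 (step 1): P = [8];  Q = [1]
  Insert 2 (step 2): P = [2] / [8];  Q = [1] / [2]
  Insert 7 (step 3): P = [2, 7] / [8];  Q = [1, 3] / [2]
  Insert 1 (step 4): P = [1, 7] / [2] / [8];  Q = [1, 3] / [2] / [4]
  Insert 5 (step 5): P = [1, 5] / [2, 7] / [8];  Q = [1, 3] / [2, 5] / [4]
  Insert 3 (step 6): P = [1, 3] / [2, 5] / [7] / [8];  Q = [1, 3] / [2, 5] / [4] / [6]
  Insert 6 (step 7): P = [1, 3, 6] / [2, 5] / [7] / [8];  Q = [1, 3, 7] / [2, 5] / [4] / [6]
  Insert 4 (step 8): P = [1, 3, 4] / [2, 5, 6] / [7] / [8];  Q = [1, 3, 7] / [2, 5, 8] / [4] / [6]
Final shape: (3, 3, 1, 1).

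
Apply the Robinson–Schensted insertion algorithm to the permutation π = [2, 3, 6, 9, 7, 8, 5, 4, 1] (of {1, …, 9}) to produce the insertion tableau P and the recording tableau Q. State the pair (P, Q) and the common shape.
P = [1, 3, 4, 7, 8] / [2] / [5] / [6] / [9];  Q = [1, 2, 3, 4, 6] / [5] / [7] / [8] / [9];  common shape = (5, 1, 1, 1, 1)

Row-insert the values π_1, π_2, … into P one at a time, bumping the leftmost entry strictly greater than the inserted value down to the next row. The recording tableau Q records, in position (i, j), the step at which that cell was added to P.
  Insert 2 (step 1): P = [2];  Q = [1]
  Insert 3 (step 2): P = [2, 3];  Q = [1, 2]
  Insert 6 (step 3): P = [2, 3, 6];  Q = [1, 2, 3]
  Insert 9 (step 4): P = [2, 3, 6, 9];  Q = [1, 2, 3, 4]
  Insert 7 (step 5): P = [2, 3, 6, 7] / [9];  Q = [1, 2, 3, 4] / [5]
  Insert 8 (step 6): P = [2, 3, 6, 7, 8] / [9];  Q = [1, 2, 3, 4, 6] / [5]
  Insert 5 (step 7): P = [2, 3, 5, 7, 8] / [6] / [9];  Q = [1, 2, 3, 4, 6] / [5] / [7]
  Insert 4 (step 8): P = [2, 3, 4, 7, 8] / [5] / [6] / [9];  Q = [1, 2, 3, 4, 6] / [5] / [7] / [8]
  Insert 1 (step 9): P = [1, 3, 4, 7, 8] / [2] / [5] / [6] / [9];  Q = [1, 2, 3, 4, 6] / [5] / [7] / [8] / [9]
Final shape: (5, 1, 1, 1, 1).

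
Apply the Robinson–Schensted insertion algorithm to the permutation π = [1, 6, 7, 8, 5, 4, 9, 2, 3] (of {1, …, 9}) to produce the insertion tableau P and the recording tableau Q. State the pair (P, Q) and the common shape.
P = [1, 2, 3, 8, 9] / [4, 7] / [5] / [6];  Q = [1, 2, 3, 4, 7] / [5, 9] / [6] / [8];  common shape = (5, 2, 1, 1)

Row-insert the values π_1, π_2, … into P one at a time, bumping the leftmost entry strictly greater than the inserted value down to the next row. The recording tableau Q records, in position (i, j), the step at which that cell was added to P.
  Insert 1 (step 1): P = [1];  Q = [1]
  Insert 6 (step 2): P = [1, 6];  Q = [1, 2]
  Insert 7 (step 3): P = [1, 6, 7];  Q = [1, 2, 3]
  Insert 8 (step 4): P = [1, 6, 7, 8];  Q = [1, 2, 3, 4]
  Insert 5 (step 5): P = [1, 5, 7, 8] / [6];  Q = [1, 2, 3, 4] / [5]
  Insert 4 (step 6): P = [1, 4, 7, 8] / [5] / [6];  Q = [1, 2, 3, 4] / [5] / [6]
  Insert 9 (step 7): P = [1, 4, 7, 8, 9] / [5] / [6];  Q = [1, 2, 3, 4, 7] / [5] / [6]
  Insert 2 (step 8): P = [1, 2, 7, 8, 9] / [4] / [5] / [6];  Q = [1, 2, 3, 4, 7] / [5] / [6] / [8]
  Insert 3 (step 9): P = [1, 2, 3, 8, 9] / [4, 7] / [5] / [6];  Q = [1, 2, 3, 4, 7] / [5, 9] / [6] / [8]
Final shape: (5, 2, 1, 1).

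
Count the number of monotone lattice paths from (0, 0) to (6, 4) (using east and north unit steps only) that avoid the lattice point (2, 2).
Number of paths = 120

Total paths from (0, 0) to (6, 4): C(10, 6) = 210. Paths through (2, 2): (paths (0, 0) → (2, 2)) × (paths (2, 2) → (6, 4)) = C(4, 2) · C(6, 4) = 6 · 15 = 90. Avoidance count = 210 − 90 = 120.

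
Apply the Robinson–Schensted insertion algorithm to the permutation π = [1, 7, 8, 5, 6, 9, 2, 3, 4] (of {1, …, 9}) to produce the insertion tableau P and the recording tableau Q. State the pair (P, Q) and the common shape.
P = [1, 2, 3, 4] / [5, 6, 9] / [7, 8];  Q = [1, 2, 3, 6] / [4, 5, 9] / [7, 8];  common shape = (4, 3, 2)

Row-insert the values π_1, π_2, … into P one at a time, bumping the leftmost entry strictly greater than the inserted value down to the next row. The recording tableau Q records, in position (i, j), the step at which that cell was added to P.
  Insert 1 (step 1): P = [1];  Q = [1]
  Insert 7 (step 2): P = [1, 7];  Q = [1, 2]
  Insert 8 (step 3): P = [1, 7, 8];  Q = [1, 2, 3]
  Insert 5 (step 4): P = [1, 5, 8] / [7];  Q = [1, 2, 3] / [4]
  Insert 6 (step 5): P = [1, 5, 6] / [7, 8];  Q = [1, 2, 3] / [4, 5]
  Insert 9 (step 6): P = [1, 5, 6, 9] / [7, 8];  Q = [1, 2, 3, 6] / [4, 5]
  Insert 2 (step 7): P = [1, 2, 6, 9] / [5, 8] / [7];  Q = [1, 2, 3, 6] / [4, 5] / [7]
  Insert 3 (step 8): P = [1, 2, 3, 9] / [5, 6] / [7, 8];  Q = [1, 2, 3, 6] / [4, 5] / [7, 8]
  Insert 4 (step 9): P = [1, 2, 3, 4] / [5, 6, 9] / [7, 8];  Q = [1, 2, 3, 6] / [4, 5, 9] / [7, 8]
Final shape: (4, 3, 2).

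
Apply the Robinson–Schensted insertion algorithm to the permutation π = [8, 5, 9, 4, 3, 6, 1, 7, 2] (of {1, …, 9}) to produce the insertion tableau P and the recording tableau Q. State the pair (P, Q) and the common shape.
P = [1, 2, 7] / [3, 6] / [4, 9] / [5] / [8];  Q = [1, 3, 8] / [2, 6] / [4, 9] / [5] / [7];  common shape = (3, 2, 2, 1, 1)

Row-insert the values π_1, π_2, … into P one at a time, bumping the leftmost entry strictly greater than the inserted value down to the next row. The recording tableau Q records, in position (i, j), the step at which that cell was added to P.
  Insert 8 (step 1): P = [8];  Q = [1]
  Insert 5 (step 2): P = [5] / [8];  Q = [1] / [2]
  Insert 9 (step 3): P = [5, 9] / [8];  Q = [1, 3] / [2]
  Insert 4 (step 4): P = [4, 9] / [5] / [8];  Q = [1, 3] / [2] / [4]
  Insert 3 (step 5): P = [3, 9] / [4] / [5] / [8];  Q = [1, 3] / [2] / [4] / [5]
  Insert 6 (step 6): P = [3, 6] / [4, 9] / [5] / [8];  Q = [1, 3] / [2, 6] / [4] / [5]
  Insert 1 (step 7): P = [1, 6] / [3, 9] / [4] / [5] / [8];  Q = [1, 3] / [2, 6] / [4] / [5] / [7]
  Insert 7 (step 8): P = [1, 6, 7] / [3, 9] / [4] / [5] / [8];  Q = [1, 3, 8] / [2, 6] / [4] / [5] / [7]
  Insert 2 (step 9): P = [1, 2, 7] / [3, 6] / [4, 9] / [5] / [8];  Q = [1, 3, 8] / [2, 6] / [4, 9] / [5] / [7]
Final shape: (3, 2, 2, 1, 1).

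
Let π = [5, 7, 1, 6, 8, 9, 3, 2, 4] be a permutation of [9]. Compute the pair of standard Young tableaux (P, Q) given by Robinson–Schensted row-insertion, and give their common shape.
P = [1, 2, 4, 9] / [3, 6, 8] / [5] / [7];  Q = [1, 2, 5, 6] / [3, 4, 9] / [7] / [8];  common shape = (4, 3, 1, 1)

Row-insert the values π_1, π_2, … into P one at a time, bumping the leftmost entry strictly greater than the inserted value down to the next row. The recording tableau Q records, in position (i, j), the step at which that cell was added to P.
  Insert 5 (step 1): P = [5];  Q = [1]
  Insert 7 (step 2): P = [5, 7];  Q = [1, 2]
  Insert 1 (step 3): P = [1, 7] / [5];  Q = [1, 2] / [3]
  Insert 6 (step 4): P = [1, 6] / [5, 7];  Q = [1, 2] / [3, 4]
  Insert 8 (step 5): P = [1, 6, 8] / [5, 7];  Q = [1, 2, 5] / [3, 4]
  Insert 9 (step 6): P = [1, 6, 8, 9] / [5, 7];  Q = [1, 2, 5, 6] / [3, 4]
  Insert 3 (step 7): P = [1, 3, 8, 9] / [5, 6] / [7];  Q = [1, 2, 5, 6] / [3, 4] / [7]
  Insert 2 (step 8): P = [1, 2, 8, 9] / [3, 6] / [5] / [7];  Q = [1, 2, 5, 6] / [3, 4] / [7] / [8]
  Insert 4 (step 9): P = [1, 2, 4, 9] / [3, 6, 8] / [5] / [7];  Q = [1, 2, 5, 6] / [3, 4, 9] / [7] / [8]
Final shape: (4, 3, 1, 1).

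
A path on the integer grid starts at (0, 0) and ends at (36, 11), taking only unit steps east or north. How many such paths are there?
Number of paths = 17417133617

A monotone lattice path from (0, 0) to (36, 11) consists of 36 east steps and 11 north steps in some order, so it is determined by which 36 of the 47 steps are east. The count is C(47, 36) = 17417133617.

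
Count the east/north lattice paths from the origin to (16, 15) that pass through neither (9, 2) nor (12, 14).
Number of paths = 248113220

Inclusion–exclusion. Total paths: C(31, 16) = 300540195. Through P₁: C(11, 9)·C(20, 7) = 4263600. Through P₂: C(26, 12)·C(5, 4) = 48288500. Since P₁ is strictly southwest of P₂, a monotone path through both must visit P₁ then P₂; paths through both = C(11, 9)·C(15, 3)·C(5, 4) = 125125. Avoid both = 300540195 − 4263600 − 48288500 + 125125 = 248113220.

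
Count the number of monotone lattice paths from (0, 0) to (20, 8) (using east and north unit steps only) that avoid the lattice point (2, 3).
Number of paths = 2771615

Total paths from (0, 0) to (20, 8): C(28, 20) = 3108105. Paths through (2, 3): (paths (0, 0) → (2, 3)) × (paths (2, 3) → (20, 8)) = C(5, 2) · C(23, 18) = 10 · 33649 = 336490. Avoidance count = 3108105 − 336490 = 2771615.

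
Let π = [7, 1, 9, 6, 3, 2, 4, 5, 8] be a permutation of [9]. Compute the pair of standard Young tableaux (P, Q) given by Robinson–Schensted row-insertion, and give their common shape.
P = [1, 2, 4, 5, 8] / [3, 9] / [6] / [7];  Q = [1, 3, 7, 8, 9] / [2, 4] / [5] / [6];  common shape = (5, 2, 1, 1)

Row-insert the values π_1, π_2, … into P one at a time, bumping the leftmost entry strictly greater than the inserted value down to the next row. The recording tableau Q records, in position (i, j), the step at which that cell was added to P.
  Insert 7 (step 1): P = [7];  Q = [1]
  Insert 1 (step 2): P = [1] / [7];  Q = [1] / [2]
  Insert 9 (step 3): P = [1, 9] / [7];  Q = [1, 3] / [2]
  Insert 6 (step 4): P = [1, 6] / [7, 9];  Q = [1, 3] / [2, 4]
  Insert 3 (step 5): P = [1, 3] / [6, 9] / [7];  Q = [1, 3] / [2, 4] / [5]
  Insert 2 (step 6): P = [1, 2] / [3, 9] / [6] / [7];  Q = [1, 3] / [2, 4] / [5] / [6]
  Insert 4 (step 7): P = [1, 2, 4] / [3, 9] / [6] / [7];  Q = [1, 3, 7] / [2, 4] / [5] / [6]
  Insert 5 (step 8): P = [1, 2, 4, 5] / [3, 9] / [6] / [7];  Q = [1, 3, 7, 8] / [2, 4] / [5] / [6]
  Insert 8 (step 9): P = [1, 2, 4, 5, 8] / [3, 9] / [6] / [7];  Q = [1, 3, 7, 8, 9] / [2, 4] / [5] / [6]
Final shape: (5, 2, 1, 1).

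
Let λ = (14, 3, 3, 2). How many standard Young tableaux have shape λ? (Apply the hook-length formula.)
# SYT of shape (14, 3, 3, 2) = 7702695

Hook-length formula: f^λ = n! / Π hook(c), product over all cells c of the Young diagram. For λ = (14, 3, 3, 2), n = 22 boxes. Hook lengths by row (left-to-right, top-to-bottom): [17, 16, 14, 11, 10, 9, 8, 7, 6, 5, 4, 3, 2, 1]; [5, 4, 2]; [4, 3, 1]; [2, 1]. Product of hooks = 145923047424000. So f^λ = 22! / 145923047424000 = 1124000727777607680000 / 145923047424000 = 7702695.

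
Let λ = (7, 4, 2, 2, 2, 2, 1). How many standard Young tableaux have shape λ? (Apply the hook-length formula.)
# SYT of shape (7, 4, 2, 2, 2, 2, 1) = 86822400

Hook-length formula: f^λ = n! / Π hook(c), product over all cells c of the Young diagram. For λ = (7, 4, 2, 2, 2, 2, 1), n = 20 boxes. Hook lengths by row (left-to-right, top-to-bottom): [13, 11, 6, 5, 3, 2, 1]; [9, 7, 2, 1]; [6, 4]; [5, 3]; [4, 2]; [3, 1]; [1]. Product of hooks = 28021593600. So f^λ = 20! / 28021593600 = 2432902008176640000 / 28021593600 = 86822400.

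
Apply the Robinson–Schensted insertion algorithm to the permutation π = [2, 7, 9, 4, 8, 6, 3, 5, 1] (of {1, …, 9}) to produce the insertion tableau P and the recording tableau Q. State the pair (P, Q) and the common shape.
P = [1, 3, 5] / [2, 6] / [4, 8] / [7] / [9];  Q = [1, 2, 3] / [4, 5] / [6, 8] / [7] / [9];  common shape = (3, 2, 2, 1, 1)

Row-insert the values π_1, π_2, … into P one at a time, bumping the leftmost entry strictly greater than the inserted value down to the next row. The recording tableau Q records, in position (i, j), the step at which that cell was added to P.
  Insert 2 (step 1): P = [2];  Q = [1]
  Insert 7 (step 2): P = [2, 7];  Q = [1, 2]
  Insert 9 (step 3): P = [2, 7, 9];  Q = [1, 2, 3]
  Insert 4 (step 4): P = [2, 4, 9] / [7];  Q = [1, 2, 3] / [4]
  Insert 8 (step 5): P = [2, 4, 8] / [7, 9];  Q = [1, 2, 3] / [4, 5]
  Insert 6 (step 6): P = [2, 4, 6] / [7, 8] / [9];  Q = [1, 2, 3] / [4, 5] / [6]
  Insert 3 (step 7): P = [2, 3, 6] / [4, 8] / [7] / [9];  Q = [1, 2, 3] / [4, 5] / [6] / [7]
  Insert 5 (step 8): P = [2, 3, 5] / [4, 6] / [7, 8] / [9];  Q = [1, 2, 3] / [4, 5] / [6, 8] / [7]
  Insert 1 (step 9): P = [1, 3, 5] / [2, 6] / [4, 8] / [7] / [9];  Q = [1, 2, 3] / [4, 5] / [6, 8] / [7] / [9]
Final shape: (3, 2, 2, 1, 1).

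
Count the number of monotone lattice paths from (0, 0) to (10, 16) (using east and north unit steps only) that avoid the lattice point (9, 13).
Number of paths = 3322055

Total paths from (0, 0) to (10, 16): C(26, 10) = 5311735. Paths through (9, 13): (paths (0, 0) → (9, 13)) × (paths (9, 13) → (10, 16)) = C(22, 9) · C(4, 1) = 497420 · 4 = 1989680. Avoidance count = 5311735 − 1989680 = 3322055.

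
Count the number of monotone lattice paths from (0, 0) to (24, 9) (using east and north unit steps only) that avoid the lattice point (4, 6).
Number of paths = 38195190

Total paths from (0, 0) to (24, 9): C(33, 24) = 38567100. Paths through (4, 6): (paths (0, 0) → (4, 6)) × (paths (4, 6) → (24, 9)) = C(10, 4) · C(23, 20) = 210 · 1771 = 371910. Avoidance count = 38567100 − 371910 = 38195190.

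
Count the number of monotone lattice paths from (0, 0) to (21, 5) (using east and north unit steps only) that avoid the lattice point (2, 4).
Number of paths = 65480

Total paths from (0, 0) to (21, 5): C(26, 21) = 65780. Paths through (2, 4): (paths (0, 0) → (2, 4)) × (paths (2, 4) → (21, 5)) = C(6, 2) · C(20, 19) = 15 · 20 = 300. Avoidance count = 65780 − 300 = 65480.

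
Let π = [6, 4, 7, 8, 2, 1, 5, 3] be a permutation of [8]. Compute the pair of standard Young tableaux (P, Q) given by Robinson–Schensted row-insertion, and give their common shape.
P = [1, 3, 8] / [2, 5] / [4, 7] / [6];  Q = [1, 3, 4] / [2, 7] / [5, 8] / [6];  common shape = (3, 2, 2, 1)

Row-insert the values π_1, π_2, … into P one at a time, bumping the leftmost entry strictly greater than the inserted value down to the next row. The recording tableau Q records, in position (i, j), the step at which that cell was added to P.
  Insert 6 (step 1): P = [6];  Q = [1]
  Insert 4 (step 2): P = [4] / [6];  Q = [1] / [2]
  Insert 7 (step 3): P = [4, 7] / [6];  Q = [1, 3] / [2]
  Insert 8 (step 4): P = [4, 7, 8] / [6];  Q = [1, 3, 4] / [2]
  Insert 2 (step 5): P = [2, 7, 8] / [4] / [6];  Q = [1, 3, 4] / [2] / [5]
  Insert 1 (step 6): P = [1, 7, 8] / [2] / [4] / [6];  Q = [1, 3, 4] / [2] / [5] / [6]
  Insert 5 (step 7): P = [1, 5, 8] / [2, 7] / [4] / [6];  Q = [1, 3, 4] / [2, 7] / [5] / [6]
  Insert 3 (step 8): P = [1, 3, 8] / [2, 5] / [4, 7] / [6];  Q = [1, 3, 4] / [2, 7] / [5, 8] / [6]
Final shape: (3, 2, 2, 1).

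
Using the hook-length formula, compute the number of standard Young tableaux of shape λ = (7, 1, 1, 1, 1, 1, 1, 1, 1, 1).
# SYT of shape (7, 1, 1, 1, 1, 1, 1, 1, 1, 1) = 5005

Hook-length formula: f^λ = n! / Π hook(c), product over all cells c of the Young diagram. For λ = (7, 1, 1, 1, 1, 1, 1, 1, 1, 1), n = 16 boxes. Hook lengths by row (left-to-right, top-to-bottom): [16, 6, 5, 4, 3, 2, 1]; [9]; [8]; [7]; [6]; [5]; [4]; [3]; [2]; [1]. Product of hooks = 4180377600. So f^λ = 16! / 4180377600 = 20922789888000 / 4180377600 = 5005.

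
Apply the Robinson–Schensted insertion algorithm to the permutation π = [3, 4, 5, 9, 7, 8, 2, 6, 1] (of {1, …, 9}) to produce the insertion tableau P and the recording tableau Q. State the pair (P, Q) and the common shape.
P = [1, 4, 5, 6, 8] / [2, 7] / [3] / [9];  Q = [1, 2, 3, 4, 6] / [5, 8] / [7] / [9];  common shape = (5, 2, 1, 1)

Row-insert the values π_1, π_2, … into P one at a time, bumping the leftmost entry strictly greater than the inserted value down to the next row. The recording tableau Q records, in position (i, j), the step at which that cell was added to P.
  Insert 3 (step 1): P = [3];  Q = [1]
  Insert 4 (step 2): P = [3, 4];  Q = [1, 2]
  Insert 5 (step 3): P = [3, 4, 5];  Q = [1, 2, 3]
  Insert 9 (step 4): P = [3, 4, 5, 9];  Q = [1, 2, 3, 4]
  Insert 7 (step 5): P = [3, 4, 5, 7] / [9];  Q = [1, 2, 3, 4] / [5]
  Insert 8 (step 6): P = [3, 4, 5, 7, 8] / [9];  Q = [1, 2, 3, 4, 6] / [5]
  Insert 2 (step 7): P = [2, 4, 5, 7, 8] / [3] / [9];  Q = [1, 2, 3, 4, 6] / [5] / [7]
  Insert 6 (step 8): P = [2, 4, 5, 6, 8] / [3, 7] / [9];  Q = [1, 2, 3, 4, 6] / [5, 8] / [7]
  Insert 1 (step 9): P = [1, 4, 5, 6, 8] / [2, 7] / [3] / [9];  Q = [1, 2, 3, 4, 6] / [5, 8] / [7] / [9]
Final shape: (5, 2, 1, 1).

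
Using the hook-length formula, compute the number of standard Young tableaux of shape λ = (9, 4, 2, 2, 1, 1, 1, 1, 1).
# SYT of shape (9, 4, 2, 2, 1, 1, 1, 1, 1) = 605011680

Hook-length formula: f^λ = n! / Π hook(c), product over all cells c of the Young diagram. For λ = (9, 4, 2, 2, 1, 1, 1, 1, 1), n = 22 boxes. Hook lengths by row (left-to-right, top-to-bottom): [17, 11, 8, 7, 5, 4, 3, 2, 1]; [11, 5, 2, 1]; [8, 2]; [7, 1]; [5]; [4]; [3]; [2]; [1]. Product of hooks = 1857816576000. So f^λ = 22! / 1857816576000 = 1124000727777607680000 / 1857816576000 = 605011680.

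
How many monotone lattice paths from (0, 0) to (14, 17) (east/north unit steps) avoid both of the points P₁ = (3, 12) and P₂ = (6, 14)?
Number of paths = 257550435

Inclusion–exclusion. Total paths: C(31, 14) = 265182525. Through P₁: C(15, 3)·C(16, 11) = 1987440. Through P₂: C(20, 6)·C(11, 8) = 6395400. Since P₁ is strictly southwest of P₂, a monotone path through both must visit P₁ then P₂; paths through both = C(15, 3)·C(5, 3)·C(11, 8) = 750750. Avoid both = 265182525 − 1987440 − 6395400 + 750750 = 257550435.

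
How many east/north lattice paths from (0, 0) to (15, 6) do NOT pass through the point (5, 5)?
Number of paths = 51492

Total paths from (0, 0) to (15, 6): C(21, 15) = 54264. Paths through (5, 5): (paths (0, 0) → (5, 5)) × (paths (5, 5) → (15, 6)) = C(10, 5) · C(11, 10) = 252 · 11 = 2772. Avoidance count = 54264 − 2772 = 51492.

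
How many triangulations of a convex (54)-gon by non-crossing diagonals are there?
C_52 = 29869166945772625950142417512

These polygon triangulations are counted by the Catalan number C_n = (1/(n + 1)) · C(2n, n). For n = 52: C_52 = (1/53) · C(104, 52) = 1583065848125949175357548128136/53 = 29869166945772625950142417512.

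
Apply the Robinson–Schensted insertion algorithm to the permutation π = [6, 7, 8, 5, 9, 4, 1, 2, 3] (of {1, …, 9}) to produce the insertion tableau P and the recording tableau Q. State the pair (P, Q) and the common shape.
P = [1, 2, 3, 9] / [4, 7, 8] / [5] / [6];  Q = [1, 2, 3, 5] / [4, 8, 9] / [6] / [7];  common shape = (4, 3, 1, 1)

Row-insert the values π_1, π_2, … into P one at a time, bumping the leftmost entry strictly greater than the inserted value down to the next row. The recording tableau Q records, in position (i, j), the step at which that cell was added to P.
  Insert 6 (step 1): P = [6];  Q = [1]
  Insert 7 (step 2): P = [6, 7];  Q = [1, 2]
  Insert 8 (step 3): P = [6, 7, 8];  Q = [1, 2, 3]
  Insert 5 (step 4): P = [5, 7, 8] / [6];  Q = [1, 2, 3] / [4]
  Insert 9 (step 5): P = [5, 7, 8, 9] / [6];  Q = [1, 2, 3, 5] / [4]
  Insert 4 (step 6): P = [4, 7, 8, 9] / [5] / [6];  Q = [1, 2, 3, 5] / [4] / [6]
  Insert 1 (step 7): P = [1, 7, 8, 9] / [4] / [5] / [6];  Q = [1, 2, 3, 5] / [4] / [6] / [7]
  Insert 2 (step 8): P = [1, 2, 8, 9] / [4, 7] / [5] / [6];  Q = [1, 2, 3, 5] / [4, 8] / [6] / [7]
  Insert 3 (step 9): P = [1, 2, 3, 9] / [4, 7, 8] / [5] / [6];  Q = [1, 2, 3, 5] / [4, 8, 9] / [6] / [7]
Final shape: (4, 3, 1, 1).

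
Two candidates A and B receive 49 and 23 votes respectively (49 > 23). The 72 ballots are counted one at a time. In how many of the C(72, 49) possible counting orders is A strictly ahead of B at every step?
Strict-lead orderings = 1406168729349079800

Total orderings of the 72 votes with 49 for A: C(72, 49) = 3894005712043605600. By the Bertrand ballot formula (Cycle Lemma / reflection principle), the number of orderings in which A is strictly ahead of B throughout is (p − q)/(p + q) · C(p + q, p) = (49 − 23)/(49 + 23) · 3894005712043605600 = 1406168729349079800.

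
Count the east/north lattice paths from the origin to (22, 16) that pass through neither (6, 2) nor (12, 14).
Number of paths = 17565037602

Inclusion–exclusion. Total paths: C(38, 22) = 22239974430. Through P₁: C(8, 6)·C(30, 16) = 4071834900. Through P₂: C(26, 12)·C(12, 10) = 637408200. Since P₁ is strictly southwest of P₂, a monotone path through both must visit P₁ then P₂; paths through both = C(8, 6)·C(18, 6)·C(12, 10) = 34306272. Avoid both = 22239974430 − 4071834900 − 637408200 + 34306272 = 17565037602.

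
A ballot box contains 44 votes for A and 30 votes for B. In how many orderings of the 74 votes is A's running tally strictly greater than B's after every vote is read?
Strict-lead orderings = 88753881314296229808

Total orderings of the 74 votes with 44 for A: C(74, 44) = 469127658375565786128. By the Bertrand ballot formula (Cycle Lemma / reflection principle), the number of orderings in which A is strictly ahead of B throughout is (p − q)/(p + q) · C(p + q, p) = (44 − 30)/(44 + 30) · 469127658375565786128 = 88753881314296229808.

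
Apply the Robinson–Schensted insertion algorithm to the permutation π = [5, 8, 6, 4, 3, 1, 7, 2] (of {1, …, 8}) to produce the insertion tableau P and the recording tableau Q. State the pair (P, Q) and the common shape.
P = [1, 2, 7] / [3, 6] / [4] / [5] / [8];  Q = [1, 2, 7] / [3, 8] / [4] / [5] / [6];  common shape = (3, 2, 1, 1, 1)

Row-insert the values π_1, π_2, … into P one at a time, bumping the leftmost entry strictly greater than the inserted value down to the next row. The recording tableau Q records, in position (i, j), the step at which that cell was added to P.
  Insert 5 (step 1): P = [5];  Q = [1]
  Insert 8 (step 2): P = [5, 8];  Q = [1, 2]
  Insert 6 (step 3): P = [5, 6] / [8];  Q = [1, 2] / [3]
  Insert 4 (step 4): P = [4, 6] / [5] / [8];  Q = [1, 2] / [3] / [4]
  Insert 3 (step 5): P = [3, 6] / [4] / [5] / [8];  Q = [1, 2] / [3] / [4] / [5]
  Insert 1 (step 6): P = [1, 6] / [3] / [4] / [5] / [8];  Q = [1, 2] / [3] / [4] / [5] / [6]
  Insert 7 (step 7): P = [1, 6, 7] / [3] / [4] / [5] / [8];  Q = [1, 2, 7] / [3] / [4] / [5] / [6]
  Insert 2 (step 8): P = [1, 2, 7] / [3, 6] / [4] / [5] / [8];  Q = [1, 2, 7] / [3, 8] / [4] / [5] / [6]
Final shape: (3, 2, 1, 1, 1).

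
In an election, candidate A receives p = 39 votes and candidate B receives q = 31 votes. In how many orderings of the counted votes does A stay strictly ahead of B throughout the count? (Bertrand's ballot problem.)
Strict-lead orderings = 8161878718251577088

Total orderings of the 70 votes with 39 for A: C(70, 39) = 71416438784701299520. By the Bertrand ballot formula (Cycle Lemma / reflection principle), the number of orderings in which A is strictly ahead of B throughout is (p − q)/(p + q) · C(p + q, p) = (39 − 31)/(39 + 31) · 71416438784701299520 = 8161878718251577088.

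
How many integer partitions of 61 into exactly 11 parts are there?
p(61, 11 parts) = 80215

Partitions of n into exactly k parts are in bijection with partitions of n − k into at most k parts (subtract 1 from each part). So p(61, exactly 11) = p(50, parts ≤ 11). Computing via the recurrence p(m, j) = p(m, j−1) + p(m−j, j) gives 80215.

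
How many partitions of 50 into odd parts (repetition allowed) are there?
p_odd(50) = 3658

Enumerate partitions using only odd parts via the recurrence o(n, m) = o(n, m−2) + o(n−m, m) over odd m, starting from the largest odd part ≤ n. This gives p_odd(50) = 3658. (Euler's theorem: equals the count of distinct-part partitions.)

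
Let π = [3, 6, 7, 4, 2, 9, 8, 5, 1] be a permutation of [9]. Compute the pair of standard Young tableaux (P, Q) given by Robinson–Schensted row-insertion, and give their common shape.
P = [1, 4, 5, 8] / [2, 7] / [3, 9] / [6];  Q = [1, 2, 3, 6] / [4, 7] / [5, 8] / [9];  common shape = (4, 2, 2, 1)

Row-insert the values π_1, π_2, … into P one at a time, bumping the leftmost entry strictly greater than the inserted value down to the next row. The recording tableau Q records, in position (i, j), the step at which that cell was added to P.
  Insert 3 (step 1): P = [3];  Q = [1]
  Insert 6 (step 2): P = [3, 6];  Q = [1, 2]
  Insert 7 (step 3): P = [3, 6, 7];  Q = [1, 2, 3]
  Insert 4 (step 4): P = [3, 4, 7] / [6];  Q = [1, 2, 3] / [4]
  Insert 2 (step 5): P = [2, 4, 7] / [3] / [6];  Q = [1, 2, 3] / [4] / [5]
  Insert 9 (step 6): P = [2, 4, 7, 9] / [3] / [6];  Q = [1, 2, 3, 6] / [4] / [5]
  Insert 8 (step 7): P = [2, 4, 7, 8] / [3, 9] / [6];  Q = [1, 2, 3, 6] / [4, 7] / [5]
  Insert 5 (step 8): P = [2, 4, 5, 8] / [3, 7] / [6, 9];  Q = [1, 2, 3, 6] / [4, 7] / [5, 8]
  Insert 1 (step 9): P = [1, 4, 5, 8] / [2, 7] / [3, 9] / [6];  Q = [1, 2, 3, 6] / [4, 7] / [5, 8] / [9]
Final shape: (4, 2, 2, 1).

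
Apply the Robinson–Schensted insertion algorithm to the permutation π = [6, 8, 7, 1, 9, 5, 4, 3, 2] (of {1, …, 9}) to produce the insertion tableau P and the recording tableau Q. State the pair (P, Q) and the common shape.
P = [1, 2, 9] / [3, 7] / [4] / [5] / [6] / [8];  Q = [1, 2, 5] / [3, 6] / [4] / [7] / [8] / [9];  common shape = (3, 2, 1, 1, 1, 1)

Row-insert the values π_1, π_2, … into P one at a time, bumping the leftmost entry strictly greater than the inserted value down to the next row. The recording tableau Q records, in position (i, j), the step at which that cell was added to P.
  Insert 6 (step 1): P = [6];  Q = [1]
  Insert 8 (step 2): P = [6, 8];  Q = [1, 2]
  Insert 7 (step 3): P = [6, 7] / [8];  Q = [1, 2] / [3]
  Insert 1 (step 4): P = [1, 7] / [6] / [8];  Q = [1, 2] / [3] / [4]
  Insert 9 (step 5): P = [1, 7, 9] / [6] / [8];  Q = [1, 2, 5] / [3] / [4]
  Insert 5 (step 6): P = [1, 5, 9] / [6, 7] / [8];  Q = [1, 2, 5] / [3, 6] / [4]
  Insert 4 (step 7): P = [1, 4, 9] / [5, 7] / [6] / [8];  Q = [1, 2, 5] / [3, 6] / [4] / [7]
  Insert 3 (step 8): P = [1, 3, 9] / [4, 7] / [5] / [6] / [8];  Q = [1, 2, 5] / [3, 6] / [4] / [7] / [8]
  Insert 2 (step 9): P = [1, 2, 9] / [3, 7] / [4] / [5] / [6] / [8];  Q = [1, 2, 5] / [3, 6] / [4] / [7] / [8] / [9]
Final shape: (3, 2, 1, 1, 1, 1).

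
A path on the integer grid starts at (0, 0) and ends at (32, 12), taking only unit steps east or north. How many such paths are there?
Number of paths = 21090682613

A monotone lattice path from (0, 0) to (32, 12) consists of 32 east steps and 12 north steps in some order, so it is determined by which 32 of the 44 steps are east. The count is C(44, 32) = 21090682613.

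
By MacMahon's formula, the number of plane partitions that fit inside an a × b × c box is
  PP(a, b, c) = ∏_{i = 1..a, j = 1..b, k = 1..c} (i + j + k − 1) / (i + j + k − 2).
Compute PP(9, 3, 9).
PP(9, 3, 9) = 1371597504992

Evaluate the triple product over i = 1..9, j = 1..3, k = 1..9. The factors are (2/1) · (3/2) · (4/3) · (5/4) · (6/5) · (7/6) · (8/7) · (9/8) · … (243 factors total). The numerators and denominators telescope so the product is an integer; carrying out the multiplication exactly gives PP(9, 3, 9) = 1371597504992.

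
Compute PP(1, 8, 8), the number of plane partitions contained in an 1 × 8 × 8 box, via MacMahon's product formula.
PP(1, 8, 8) = 12870

Evaluate the triple product over i = 1..1, j = 1..8, k = 1..8. The factors are (2/1) · (3/2) · (4/3) · (5/4) · (6/5) · (7/6) · (8/7) · (9/8) · … (64 factors total). The numerators and denominators telescope so the product is an integer; carrying out the multiplication exactly gives PP(1, 8, 8) = 12870.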